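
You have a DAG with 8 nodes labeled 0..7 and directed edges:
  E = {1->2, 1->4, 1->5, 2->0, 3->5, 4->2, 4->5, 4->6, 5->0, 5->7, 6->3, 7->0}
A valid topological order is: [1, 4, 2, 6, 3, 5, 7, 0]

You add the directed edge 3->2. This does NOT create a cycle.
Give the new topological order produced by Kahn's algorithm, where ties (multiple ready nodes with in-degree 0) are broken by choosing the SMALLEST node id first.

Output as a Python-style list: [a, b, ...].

Old toposort: [1, 4, 2, 6, 3, 5, 7, 0]
Added edge: 3->2
Position of 3 (4) > position of 2 (2). Must reorder: 3 must now come before 2.
Run Kahn's algorithm (break ties by smallest node id):
  initial in-degrees: [3, 0, 3, 1, 1, 3, 1, 1]
  ready (indeg=0): [1]
  pop 1: indeg[2]->2; indeg[4]->0; indeg[5]->2 | ready=[4] | order so far=[1]
  pop 4: indeg[2]->1; indeg[5]->1; indeg[6]->0 | ready=[6] | order so far=[1, 4]
  pop 6: indeg[3]->0 | ready=[3] | order so far=[1, 4, 6]
  pop 3: indeg[2]->0; indeg[5]->0 | ready=[2, 5] | order so far=[1, 4, 6, 3]
  pop 2: indeg[0]->2 | ready=[5] | order so far=[1, 4, 6, 3, 2]
  pop 5: indeg[0]->1; indeg[7]->0 | ready=[7] | order so far=[1, 4, 6, 3, 2, 5]
  pop 7: indeg[0]->0 | ready=[0] | order so far=[1, 4, 6, 3, 2, 5, 7]
  pop 0: no out-edges | ready=[] | order so far=[1, 4, 6, 3, 2, 5, 7, 0]
  Result: [1, 4, 6, 3, 2, 5, 7, 0]

Answer: [1, 4, 6, 3, 2, 5, 7, 0]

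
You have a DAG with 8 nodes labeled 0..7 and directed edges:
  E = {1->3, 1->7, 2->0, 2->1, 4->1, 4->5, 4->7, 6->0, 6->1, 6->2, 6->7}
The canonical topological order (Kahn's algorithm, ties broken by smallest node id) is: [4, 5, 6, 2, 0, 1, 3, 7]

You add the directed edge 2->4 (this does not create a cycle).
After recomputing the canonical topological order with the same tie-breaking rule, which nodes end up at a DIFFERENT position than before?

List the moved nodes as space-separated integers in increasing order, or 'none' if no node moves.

Old toposort: [4, 5, 6, 2, 0, 1, 3, 7]
Added edge 2->4
Recompute Kahn (smallest-id tiebreak):
  initial in-degrees: [2, 3, 1, 1, 1, 1, 0, 3]
  ready (indeg=0): [6]
  pop 6: indeg[0]->1; indeg[1]->2; indeg[2]->0; indeg[7]->2 | ready=[2] | order so far=[6]
  pop 2: indeg[0]->0; indeg[1]->1; indeg[4]->0 | ready=[0, 4] | order so far=[6, 2]
  pop 0: no out-edges | ready=[4] | order so far=[6, 2, 0]
  pop 4: indeg[1]->0; indeg[5]->0; indeg[7]->1 | ready=[1, 5] | order so far=[6, 2, 0, 4]
  pop 1: indeg[3]->0; indeg[7]->0 | ready=[3, 5, 7] | order so far=[6, 2, 0, 4, 1]
  pop 3: no out-edges | ready=[5, 7] | order so far=[6, 2, 0, 4, 1, 3]
  pop 5: no out-edges | ready=[7] | order so far=[6, 2, 0, 4, 1, 3, 5]
  pop 7: no out-edges | ready=[] | order so far=[6, 2, 0, 4, 1, 3, 5, 7]
New canonical toposort: [6, 2, 0, 4, 1, 3, 5, 7]
Compare positions:
  Node 0: index 4 -> 2 (moved)
  Node 1: index 5 -> 4 (moved)
  Node 2: index 3 -> 1 (moved)
  Node 3: index 6 -> 5 (moved)
  Node 4: index 0 -> 3 (moved)
  Node 5: index 1 -> 6 (moved)
  Node 6: index 2 -> 0 (moved)
  Node 7: index 7 -> 7 (same)
Nodes that changed position: 0 1 2 3 4 5 6

Answer: 0 1 2 3 4 5 6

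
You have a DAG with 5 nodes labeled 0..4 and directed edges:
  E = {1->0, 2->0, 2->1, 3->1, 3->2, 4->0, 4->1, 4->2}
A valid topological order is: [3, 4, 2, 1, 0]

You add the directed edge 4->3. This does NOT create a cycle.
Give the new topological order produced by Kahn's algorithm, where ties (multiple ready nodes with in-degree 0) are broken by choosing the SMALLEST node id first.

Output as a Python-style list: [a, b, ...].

Old toposort: [3, 4, 2, 1, 0]
Added edge: 4->3
Position of 4 (1) > position of 3 (0). Must reorder: 4 must now come before 3.
Run Kahn's algorithm (break ties by smallest node id):
  initial in-degrees: [3, 3, 2, 1, 0]
  ready (indeg=0): [4]
  pop 4: indeg[0]->2; indeg[1]->2; indeg[2]->1; indeg[3]->0 | ready=[3] | order so far=[4]
  pop 3: indeg[1]->1; indeg[2]->0 | ready=[2] | order so far=[4, 3]
  pop 2: indeg[0]->1; indeg[1]->0 | ready=[1] | order so far=[4, 3, 2]
  pop 1: indeg[0]->0 | ready=[0] | order so far=[4, 3, 2, 1]
  pop 0: no out-edges | ready=[] | order so far=[4, 3, 2, 1, 0]
  Result: [4, 3, 2, 1, 0]

Answer: [4, 3, 2, 1, 0]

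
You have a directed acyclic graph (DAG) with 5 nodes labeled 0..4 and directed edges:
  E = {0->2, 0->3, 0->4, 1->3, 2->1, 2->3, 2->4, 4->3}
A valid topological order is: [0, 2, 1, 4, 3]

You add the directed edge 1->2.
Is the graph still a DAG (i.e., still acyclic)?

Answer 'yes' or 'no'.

Answer: no

Derivation:
Given toposort: [0, 2, 1, 4, 3]
Position of 1: index 2; position of 2: index 1
New edge 1->2: backward (u after v in old order)
Backward edge: old toposort is now invalid. Check if this creates a cycle.
Does 2 already reach 1? Reachable from 2: [1, 2, 3, 4]. YES -> cycle!
Still a DAG? no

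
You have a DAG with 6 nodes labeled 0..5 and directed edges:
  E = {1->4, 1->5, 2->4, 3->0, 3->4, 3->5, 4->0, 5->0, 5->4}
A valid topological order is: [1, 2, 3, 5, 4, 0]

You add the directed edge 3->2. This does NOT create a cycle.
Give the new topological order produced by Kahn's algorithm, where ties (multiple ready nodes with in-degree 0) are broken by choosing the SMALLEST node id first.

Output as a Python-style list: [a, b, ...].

Answer: [1, 3, 2, 5, 4, 0]

Derivation:
Old toposort: [1, 2, 3, 5, 4, 0]
Added edge: 3->2
Position of 3 (2) > position of 2 (1). Must reorder: 3 must now come before 2.
Run Kahn's algorithm (break ties by smallest node id):
  initial in-degrees: [3, 0, 1, 0, 4, 2]
  ready (indeg=0): [1, 3]
  pop 1: indeg[4]->3; indeg[5]->1 | ready=[3] | order so far=[1]
  pop 3: indeg[0]->2; indeg[2]->0; indeg[4]->2; indeg[5]->0 | ready=[2, 5] | order so far=[1, 3]
  pop 2: indeg[4]->1 | ready=[5] | order so far=[1, 3, 2]
  pop 5: indeg[0]->1; indeg[4]->0 | ready=[4] | order so far=[1, 3, 2, 5]
  pop 4: indeg[0]->0 | ready=[0] | order so far=[1, 3, 2, 5, 4]
  pop 0: no out-edges | ready=[] | order so far=[1, 3, 2, 5, 4, 0]
  Result: [1, 3, 2, 5, 4, 0]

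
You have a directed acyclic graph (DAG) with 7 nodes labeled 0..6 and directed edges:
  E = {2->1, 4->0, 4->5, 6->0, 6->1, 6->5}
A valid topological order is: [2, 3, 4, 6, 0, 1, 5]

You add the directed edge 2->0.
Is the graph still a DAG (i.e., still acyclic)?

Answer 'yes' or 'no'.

Given toposort: [2, 3, 4, 6, 0, 1, 5]
Position of 2: index 0; position of 0: index 4
New edge 2->0: forward
Forward edge: respects the existing order. Still a DAG, same toposort still valid.
Still a DAG? yes

Answer: yes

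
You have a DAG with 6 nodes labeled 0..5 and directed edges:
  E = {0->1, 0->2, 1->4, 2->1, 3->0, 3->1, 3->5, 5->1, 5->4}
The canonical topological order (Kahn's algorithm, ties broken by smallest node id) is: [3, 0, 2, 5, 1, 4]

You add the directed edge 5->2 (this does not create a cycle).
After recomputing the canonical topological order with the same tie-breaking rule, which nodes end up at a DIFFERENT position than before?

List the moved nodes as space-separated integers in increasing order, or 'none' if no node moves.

Answer: 2 5

Derivation:
Old toposort: [3, 0, 2, 5, 1, 4]
Added edge 5->2
Recompute Kahn (smallest-id tiebreak):
  initial in-degrees: [1, 4, 2, 0, 2, 1]
  ready (indeg=0): [3]
  pop 3: indeg[0]->0; indeg[1]->3; indeg[5]->0 | ready=[0, 5] | order so far=[3]
  pop 0: indeg[1]->2; indeg[2]->1 | ready=[5] | order so far=[3, 0]
  pop 5: indeg[1]->1; indeg[2]->0; indeg[4]->1 | ready=[2] | order so far=[3, 0, 5]
  pop 2: indeg[1]->0 | ready=[1] | order so far=[3, 0, 5, 2]
  pop 1: indeg[4]->0 | ready=[4] | order so far=[3, 0, 5, 2, 1]
  pop 4: no out-edges | ready=[] | order so far=[3, 0, 5, 2, 1, 4]
New canonical toposort: [3, 0, 5, 2, 1, 4]
Compare positions:
  Node 0: index 1 -> 1 (same)
  Node 1: index 4 -> 4 (same)
  Node 2: index 2 -> 3 (moved)
  Node 3: index 0 -> 0 (same)
  Node 4: index 5 -> 5 (same)
  Node 5: index 3 -> 2 (moved)
Nodes that changed position: 2 5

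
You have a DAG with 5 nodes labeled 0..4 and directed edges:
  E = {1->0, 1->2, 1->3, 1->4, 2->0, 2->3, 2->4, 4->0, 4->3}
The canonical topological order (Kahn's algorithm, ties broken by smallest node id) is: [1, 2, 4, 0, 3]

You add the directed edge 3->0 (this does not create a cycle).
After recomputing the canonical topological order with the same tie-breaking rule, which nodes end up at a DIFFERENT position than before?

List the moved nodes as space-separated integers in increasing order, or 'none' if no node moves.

Old toposort: [1, 2, 4, 0, 3]
Added edge 3->0
Recompute Kahn (smallest-id tiebreak):
  initial in-degrees: [4, 0, 1, 3, 2]
  ready (indeg=0): [1]
  pop 1: indeg[0]->3; indeg[2]->0; indeg[3]->2; indeg[4]->1 | ready=[2] | order so far=[1]
  pop 2: indeg[0]->2; indeg[3]->1; indeg[4]->0 | ready=[4] | order so far=[1, 2]
  pop 4: indeg[0]->1; indeg[3]->0 | ready=[3] | order so far=[1, 2, 4]
  pop 3: indeg[0]->0 | ready=[0] | order so far=[1, 2, 4, 3]
  pop 0: no out-edges | ready=[] | order so far=[1, 2, 4, 3, 0]
New canonical toposort: [1, 2, 4, 3, 0]
Compare positions:
  Node 0: index 3 -> 4 (moved)
  Node 1: index 0 -> 0 (same)
  Node 2: index 1 -> 1 (same)
  Node 3: index 4 -> 3 (moved)
  Node 4: index 2 -> 2 (same)
Nodes that changed position: 0 3

Answer: 0 3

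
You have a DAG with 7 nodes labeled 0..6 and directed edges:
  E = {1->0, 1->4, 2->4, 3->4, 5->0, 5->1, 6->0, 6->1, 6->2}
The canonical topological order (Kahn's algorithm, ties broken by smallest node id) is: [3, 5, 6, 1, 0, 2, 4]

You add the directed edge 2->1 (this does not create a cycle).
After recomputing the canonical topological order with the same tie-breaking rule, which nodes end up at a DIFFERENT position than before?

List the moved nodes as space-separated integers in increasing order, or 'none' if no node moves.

Answer: 0 1 2

Derivation:
Old toposort: [3, 5, 6, 1, 0, 2, 4]
Added edge 2->1
Recompute Kahn (smallest-id tiebreak):
  initial in-degrees: [3, 3, 1, 0, 3, 0, 0]
  ready (indeg=0): [3, 5, 6]
  pop 3: indeg[4]->2 | ready=[5, 6] | order so far=[3]
  pop 5: indeg[0]->2; indeg[1]->2 | ready=[6] | order so far=[3, 5]
  pop 6: indeg[0]->1; indeg[1]->1; indeg[2]->0 | ready=[2] | order so far=[3, 5, 6]
  pop 2: indeg[1]->0; indeg[4]->1 | ready=[1] | order so far=[3, 5, 6, 2]
  pop 1: indeg[0]->0; indeg[4]->0 | ready=[0, 4] | order so far=[3, 5, 6, 2, 1]
  pop 0: no out-edges | ready=[4] | order so far=[3, 5, 6, 2, 1, 0]
  pop 4: no out-edges | ready=[] | order so far=[3, 5, 6, 2, 1, 0, 4]
New canonical toposort: [3, 5, 6, 2, 1, 0, 4]
Compare positions:
  Node 0: index 4 -> 5 (moved)
  Node 1: index 3 -> 4 (moved)
  Node 2: index 5 -> 3 (moved)
  Node 3: index 0 -> 0 (same)
  Node 4: index 6 -> 6 (same)
  Node 5: index 1 -> 1 (same)
  Node 6: index 2 -> 2 (same)
Nodes that changed position: 0 1 2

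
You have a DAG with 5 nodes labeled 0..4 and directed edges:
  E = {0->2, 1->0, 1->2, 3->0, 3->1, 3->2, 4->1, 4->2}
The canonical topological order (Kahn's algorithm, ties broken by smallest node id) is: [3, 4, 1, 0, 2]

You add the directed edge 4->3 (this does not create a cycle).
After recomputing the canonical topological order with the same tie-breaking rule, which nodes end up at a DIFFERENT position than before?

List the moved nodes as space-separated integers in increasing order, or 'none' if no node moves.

Old toposort: [3, 4, 1, 0, 2]
Added edge 4->3
Recompute Kahn (smallest-id tiebreak):
  initial in-degrees: [2, 2, 4, 1, 0]
  ready (indeg=0): [4]
  pop 4: indeg[1]->1; indeg[2]->3; indeg[3]->0 | ready=[3] | order so far=[4]
  pop 3: indeg[0]->1; indeg[1]->0; indeg[2]->2 | ready=[1] | order so far=[4, 3]
  pop 1: indeg[0]->0; indeg[2]->1 | ready=[0] | order so far=[4, 3, 1]
  pop 0: indeg[2]->0 | ready=[2] | order so far=[4, 3, 1, 0]
  pop 2: no out-edges | ready=[] | order so far=[4, 3, 1, 0, 2]
New canonical toposort: [4, 3, 1, 0, 2]
Compare positions:
  Node 0: index 3 -> 3 (same)
  Node 1: index 2 -> 2 (same)
  Node 2: index 4 -> 4 (same)
  Node 3: index 0 -> 1 (moved)
  Node 4: index 1 -> 0 (moved)
Nodes that changed position: 3 4

Answer: 3 4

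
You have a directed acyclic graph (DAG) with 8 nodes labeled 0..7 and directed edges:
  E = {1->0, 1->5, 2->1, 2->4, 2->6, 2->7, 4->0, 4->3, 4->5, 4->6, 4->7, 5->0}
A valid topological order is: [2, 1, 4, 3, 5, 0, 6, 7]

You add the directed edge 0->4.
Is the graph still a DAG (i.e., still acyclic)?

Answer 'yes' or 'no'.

Answer: no

Derivation:
Given toposort: [2, 1, 4, 3, 5, 0, 6, 7]
Position of 0: index 5; position of 4: index 2
New edge 0->4: backward (u after v in old order)
Backward edge: old toposort is now invalid. Check if this creates a cycle.
Does 4 already reach 0? Reachable from 4: [0, 3, 4, 5, 6, 7]. YES -> cycle!
Still a DAG? no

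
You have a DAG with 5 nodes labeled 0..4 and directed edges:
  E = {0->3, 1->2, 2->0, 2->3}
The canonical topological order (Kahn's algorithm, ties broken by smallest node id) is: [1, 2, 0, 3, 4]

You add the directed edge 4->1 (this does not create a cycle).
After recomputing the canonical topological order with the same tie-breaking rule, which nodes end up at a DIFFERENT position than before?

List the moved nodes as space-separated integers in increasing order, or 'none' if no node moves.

Old toposort: [1, 2, 0, 3, 4]
Added edge 4->1
Recompute Kahn (smallest-id tiebreak):
  initial in-degrees: [1, 1, 1, 2, 0]
  ready (indeg=0): [4]
  pop 4: indeg[1]->0 | ready=[1] | order so far=[4]
  pop 1: indeg[2]->0 | ready=[2] | order so far=[4, 1]
  pop 2: indeg[0]->0; indeg[3]->1 | ready=[0] | order so far=[4, 1, 2]
  pop 0: indeg[3]->0 | ready=[3] | order so far=[4, 1, 2, 0]
  pop 3: no out-edges | ready=[] | order so far=[4, 1, 2, 0, 3]
New canonical toposort: [4, 1, 2, 0, 3]
Compare positions:
  Node 0: index 2 -> 3 (moved)
  Node 1: index 0 -> 1 (moved)
  Node 2: index 1 -> 2 (moved)
  Node 3: index 3 -> 4 (moved)
  Node 4: index 4 -> 0 (moved)
Nodes that changed position: 0 1 2 3 4

Answer: 0 1 2 3 4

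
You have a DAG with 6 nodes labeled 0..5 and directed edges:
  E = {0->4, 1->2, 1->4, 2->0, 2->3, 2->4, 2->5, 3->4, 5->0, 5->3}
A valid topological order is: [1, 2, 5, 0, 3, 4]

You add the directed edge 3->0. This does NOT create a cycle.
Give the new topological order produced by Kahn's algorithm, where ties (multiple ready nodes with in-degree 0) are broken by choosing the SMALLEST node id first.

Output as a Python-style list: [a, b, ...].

Answer: [1, 2, 5, 3, 0, 4]

Derivation:
Old toposort: [1, 2, 5, 0, 3, 4]
Added edge: 3->0
Position of 3 (4) > position of 0 (3). Must reorder: 3 must now come before 0.
Run Kahn's algorithm (break ties by smallest node id):
  initial in-degrees: [3, 0, 1, 2, 4, 1]
  ready (indeg=0): [1]
  pop 1: indeg[2]->0; indeg[4]->3 | ready=[2] | order so far=[1]
  pop 2: indeg[0]->2; indeg[3]->1; indeg[4]->2; indeg[5]->0 | ready=[5] | order so far=[1, 2]
  pop 5: indeg[0]->1; indeg[3]->0 | ready=[3] | order so far=[1, 2, 5]
  pop 3: indeg[0]->0; indeg[4]->1 | ready=[0] | order so far=[1, 2, 5, 3]
  pop 0: indeg[4]->0 | ready=[4] | order so far=[1, 2, 5, 3, 0]
  pop 4: no out-edges | ready=[] | order so far=[1, 2, 5, 3, 0, 4]
  Result: [1, 2, 5, 3, 0, 4]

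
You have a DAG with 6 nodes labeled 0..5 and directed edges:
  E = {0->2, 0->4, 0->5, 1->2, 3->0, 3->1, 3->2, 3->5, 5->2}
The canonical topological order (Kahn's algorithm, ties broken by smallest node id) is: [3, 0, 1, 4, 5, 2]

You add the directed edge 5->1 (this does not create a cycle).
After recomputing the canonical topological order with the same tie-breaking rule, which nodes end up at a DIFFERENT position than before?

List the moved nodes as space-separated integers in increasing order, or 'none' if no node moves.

Old toposort: [3, 0, 1, 4, 5, 2]
Added edge 5->1
Recompute Kahn (smallest-id tiebreak):
  initial in-degrees: [1, 2, 4, 0, 1, 2]
  ready (indeg=0): [3]
  pop 3: indeg[0]->0; indeg[1]->1; indeg[2]->3; indeg[5]->1 | ready=[0] | order so far=[3]
  pop 0: indeg[2]->2; indeg[4]->0; indeg[5]->0 | ready=[4, 5] | order so far=[3, 0]
  pop 4: no out-edges | ready=[5] | order so far=[3, 0, 4]
  pop 5: indeg[1]->0; indeg[2]->1 | ready=[1] | order so far=[3, 0, 4, 5]
  pop 1: indeg[2]->0 | ready=[2] | order so far=[3, 0, 4, 5, 1]
  pop 2: no out-edges | ready=[] | order so far=[3, 0, 4, 5, 1, 2]
New canonical toposort: [3, 0, 4, 5, 1, 2]
Compare positions:
  Node 0: index 1 -> 1 (same)
  Node 1: index 2 -> 4 (moved)
  Node 2: index 5 -> 5 (same)
  Node 3: index 0 -> 0 (same)
  Node 4: index 3 -> 2 (moved)
  Node 5: index 4 -> 3 (moved)
Nodes that changed position: 1 4 5

Answer: 1 4 5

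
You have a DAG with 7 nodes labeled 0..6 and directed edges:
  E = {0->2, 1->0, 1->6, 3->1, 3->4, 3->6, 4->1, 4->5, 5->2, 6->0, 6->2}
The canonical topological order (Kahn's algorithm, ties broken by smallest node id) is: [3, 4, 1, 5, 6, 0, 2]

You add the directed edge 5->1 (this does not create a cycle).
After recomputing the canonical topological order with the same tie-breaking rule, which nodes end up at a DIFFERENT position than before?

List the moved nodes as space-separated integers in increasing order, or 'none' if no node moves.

Old toposort: [3, 4, 1, 5, 6, 0, 2]
Added edge 5->1
Recompute Kahn (smallest-id tiebreak):
  initial in-degrees: [2, 3, 3, 0, 1, 1, 2]
  ready (indeg=0): [3]
  pop 3: indeg[1]->2; indeg[4]->0; indeg[6]->1 | ready=[4] | order so far=[3]
  pop 4: indeg[1]->1; indeg[5]->0 | ready=[5] | order so far=[3, 4]
  pop 5: indeg[1]->0; indeg[2]->2 | ready=[1] | order so far=[3, 4, 5]
  pop 1: indeg[0]->1; indeg[6]->0 | ready=[6] | order so far=[3, 4, 5, 1]
  pop 6: indeg[0]->0; indeg[2]->1 | ready=[0] | order so far=[3, 4, 5, 1, 6]
  pop 0: indeg[2]->0 | ready=[2] | order so far=[3, 4, 5, 1, 6, 0]
  pop 2: no out-edges | ready=[] | order so far=[3, 4, 5, 1, 6, 0, 2]
New canonical toposort: [3, 4, 5, 1, 6, 0, 2]
Compare positions:
  Node 0: index 5 -> 5 (same)
  Node 1: index 2 -> 3 (moved)
  Node 2: index 6 -> 6 (same)
  Node 3: index 0 -> 0 (same)
  Node 4: index 1 -> 1 (same)
  Node 5: index 3 -> 2 (moved)
  Node 6: index 4 -> 4 (same)
Nodes that changed position: 1 5

Answer: 1 5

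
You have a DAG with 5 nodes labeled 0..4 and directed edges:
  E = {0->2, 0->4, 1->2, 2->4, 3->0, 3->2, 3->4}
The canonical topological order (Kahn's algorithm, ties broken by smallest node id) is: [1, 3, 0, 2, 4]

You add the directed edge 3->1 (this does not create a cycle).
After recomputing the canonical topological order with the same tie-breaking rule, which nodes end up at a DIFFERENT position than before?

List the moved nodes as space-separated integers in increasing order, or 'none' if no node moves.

Old toposort: [1, 3, 0, 2, 4]
Added edge 3->1
Recompute Kahn (smallest-id tiebreak):
  initial in-degrees: [1, 1, 3, 0, 3]
  ready (indeg=0): [3]
  pop 3: indeg[0]->0; indeg[1]->0; indeg[2]->2; indeg[4]->2 | ready=[0, 1] | order so far=[3]
  pop 0: indeg[2]->1; indeg[4]->1 | ready=[1] | order so far=[3, 0]
  pop 1: indeg[2]->0 | ready=[2] | order so far=[3, 0, 1]
  pop 2: indeg[4]->0 | ready=[4] | order so far=[3, 0, 1, 2]
  pop 4: no out-edges | ready=[] | order so far=[3, 0, 1, 2, 4]
New canonical toposort: [3, 0, 1, 2, 4]
Compare positions:
  Node 0: index 2 -> 1 (moved)
  Node 1: index 0 -> 2 (moved)
  Node 2: index 3 -> 3 (same)
  Node 3: index 1 -> 0 (moved)
  Node 4: index 4 -> 4 (same)
Nodes that changed position: 0 1 3

Answer: 0 1 3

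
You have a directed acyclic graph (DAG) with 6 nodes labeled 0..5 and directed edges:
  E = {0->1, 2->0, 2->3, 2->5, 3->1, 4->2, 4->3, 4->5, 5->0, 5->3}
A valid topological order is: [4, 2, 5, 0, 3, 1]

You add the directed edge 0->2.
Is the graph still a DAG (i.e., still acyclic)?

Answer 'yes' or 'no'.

Answer: no

Derivation:
Given toposort: [4, 2, 5, 0, 3, 1]
Position of 0: index 3; position of 2: index 1
New edge 0->2: backward (u after v in old order)
Backward edge: old toposort is now invalid. Check if this creates a cycle.
Does 2 already reach 0? Reachable from 2: [0, 1, 2, 3, 5]. YES -> cycle!
Still a DAG? no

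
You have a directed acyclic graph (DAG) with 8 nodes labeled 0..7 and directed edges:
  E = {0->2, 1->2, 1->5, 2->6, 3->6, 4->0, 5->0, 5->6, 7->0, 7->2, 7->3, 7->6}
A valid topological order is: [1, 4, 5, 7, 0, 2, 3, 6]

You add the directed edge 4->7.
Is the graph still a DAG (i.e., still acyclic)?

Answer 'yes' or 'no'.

Answer: yes

Derivation:
Given toposort: [1, 4, 5, 7, 0, 2, 3, 6]
Position of 4: index 1; position of 7: index 3
New edge 4->7: forward
Forward edge: respects the existing order. Still a DAG, same toposort still valid.
Still a DAG? yes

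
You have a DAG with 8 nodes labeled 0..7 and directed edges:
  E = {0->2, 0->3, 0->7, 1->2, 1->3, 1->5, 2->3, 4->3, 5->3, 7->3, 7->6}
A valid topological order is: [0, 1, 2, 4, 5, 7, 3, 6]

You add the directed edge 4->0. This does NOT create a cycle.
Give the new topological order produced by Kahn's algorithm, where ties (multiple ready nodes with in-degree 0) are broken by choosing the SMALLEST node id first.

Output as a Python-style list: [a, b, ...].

Answer: [1, 4, 0, 2, 5, 7, 3, 6]

Derivation:
Old toposort: [0, 1, 2, 4, 5, 7, 3, 6]
Added edge: 4->0
Position of 4 (3) > position of 0 (0). Must reorder: 4 must now come before 0.
Run Kahn's algorithm (break ties by smallest node id):
  initial in-degrees: [1, 0, 2, 6, 0, 1, 1, 1]
  ready (indeg=0): [1, 4]
  pop 1: indeg[2]->1; indeg[3]->5; indeg[5]->0 | ready=[4, 5] | order so far=[1]
  pop 4: indeg[0]->0; indeg[3]->4 | ready=[0, 5] | order so far=[1, 4]
  pop 0: indeg[2]->0; indeg[3]->3; indeg[7]->0 | ready=[2, 5, 7] | order so far=[1, 4, 0]
  pop 2: indeg[3]->2 | ready=[5, 7] | order so far=[1, 4, 0, 2]
  pop 5: indeg[3]->1 | ready=[7] | order so far=[1, 4, 0, 2, 5]
  pop 7: indeg[3]->0; indeg[6]->0 | ready=[3, 6] | order so far=[1, 4, 0, 2, 5, 7]
  pop 3: no out-edges | ready=[6] | order so far=[1, 4, 0, 2, 5, 7, 3]
  pop 6: no out-edges | ready=[] | order so far=[1, 4, 0, 2, 5, 7, 3, 6]
  Result: [1, 4, 0, 2, 5, 7, 3, 6]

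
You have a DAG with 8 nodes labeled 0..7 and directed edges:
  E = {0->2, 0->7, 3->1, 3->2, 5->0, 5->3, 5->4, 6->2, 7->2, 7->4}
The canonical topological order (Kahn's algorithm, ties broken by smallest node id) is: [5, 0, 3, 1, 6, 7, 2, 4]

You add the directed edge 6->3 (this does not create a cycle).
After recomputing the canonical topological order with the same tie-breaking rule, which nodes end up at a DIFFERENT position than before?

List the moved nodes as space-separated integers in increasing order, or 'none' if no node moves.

Old toposort: [5, 0, 3, 1, 6, 7, 2, 4]
Added edge 6->3
Recompute Kahn (smallest-id tiebreak):
  initial in-degrees: [1, 1, 4, 2, 2, 0, 0, 1]
  ready (indeg=0): [5, 6]
  pop 5: indeg[0]->0; indeg[3]->1; indeg[4]->1 | ready=[0, 6] | order so far=[5]
  pop 0: indeg[2]->3; indeg[7]->0 | ready=[6, 7] | order so far=[5, 0]
  pop 6: indeg[2]->2; indeg[3]->0 | ready=[3, 7] | order so far=[5, 0, 6]
  pop 3: indeg[1]->0; indeg[2]->1 | ready=[1, 7] | order so far=[5, 0, 6, 3]
  pop 1: no out-edges | ready=[7] | order so far=[5, 0, 6, 3, 1]
  pop 7: indeg[2]->0; indeg[4]->0 | ready=[2, 4] | order so far=[5, 0, 6, 3, 1, 7]
  pop 2: no out-edges | ready=[4] | order so far=[5, 0, 6, 3, 1, 7, 2]
  pop 4: no out-edges | ready=[] | order so far=[5, 0, 6, 3, 1, 7, 2, 4]
New canonical toposort: [5, 0, 6, 3, 1, 7, 2, 4]
Compare positions:
  Node 0: index 1 -> 1 (same)
  Node 1: index 3 -> 4 (moved)
  Node 2: index 6 -> 6 (same)
  Node 3: index 2 -> 3 (moved)
  Node 4: index 7 -> 7 (same)
  Node 5: index 0 -> 0 (same)
  Node 6: index 4 -> 2 (moved)
  Node 7: index 5 -> 5 (same)
Nodes that changed position: 1 3 6

Answer: 1 3 6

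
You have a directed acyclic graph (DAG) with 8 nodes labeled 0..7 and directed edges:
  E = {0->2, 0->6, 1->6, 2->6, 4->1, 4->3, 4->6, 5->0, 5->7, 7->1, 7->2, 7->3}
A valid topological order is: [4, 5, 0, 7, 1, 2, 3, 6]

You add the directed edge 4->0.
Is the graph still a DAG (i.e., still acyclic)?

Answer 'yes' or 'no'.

Answer: yes

Derivation:
Given toposort: [4, 5, 0, 7, 1, 2, 3, 6]
Position of 4: index 0; position of 0: index 2
New edge 4->0: forward
Forward edge: respects the existing order. Still a DAG, same toposort still valid.
Still a DAG? yes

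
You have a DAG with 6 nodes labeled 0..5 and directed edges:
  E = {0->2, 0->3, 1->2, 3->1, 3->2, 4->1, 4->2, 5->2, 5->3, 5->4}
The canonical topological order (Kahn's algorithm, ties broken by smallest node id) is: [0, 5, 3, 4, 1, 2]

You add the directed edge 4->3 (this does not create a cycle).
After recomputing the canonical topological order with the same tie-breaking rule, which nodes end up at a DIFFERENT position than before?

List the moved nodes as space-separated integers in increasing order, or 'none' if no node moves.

Answer: 3 4

Derivation:
Old toposort: [0, 5, 3, 4, 1, 2]
Added edge 4->3
Recompute Kahn (smallest-id tiebreak):
  initial in-degrees: [0, 2, 5, 3, 1, 0]
  ready (indeg=0): [0, 5]
  pop 0: indeg[2]->4; indeg[3]->2 | ready=[5] | order so far=[0]
  pop 5: indeg[2]->3; indeg[3]->1; indeg[4]->0 | ready=[4] | order so far=[0, 5]
  pop 4: indeg[1]->1; indeg[2]->2; indeg[3]->0 | ready=[3] | order so far=[0, 5, 4]
  pop 3: indeg[1]->0; indeg[2]->1 | ready=[1] | order so far=[0, 5, 4, 3]
  pop 1: indeg[2]->0 | ready=[2] | order so far=[0, 5, 4, 3, 1]
  pop 2: no out-edges | ready=[] | order so far=[0, 5, 4, 3, 1, 2]
New canonical toposort: [0, 5, 4, 3, 1, 2]
Compare positions:
  Node 0: index 0 -> 0 (same)
  Node 1: index 4 -> 4 (same)
  Node 2: index 5 -> 5 (same)
  Node 3: index 2 -> 3 (moved)
  Node 4: index 3 -> 2 (moved)
  Node 5: index 1 -> 1 (same)
Nodes that changed position: 3 4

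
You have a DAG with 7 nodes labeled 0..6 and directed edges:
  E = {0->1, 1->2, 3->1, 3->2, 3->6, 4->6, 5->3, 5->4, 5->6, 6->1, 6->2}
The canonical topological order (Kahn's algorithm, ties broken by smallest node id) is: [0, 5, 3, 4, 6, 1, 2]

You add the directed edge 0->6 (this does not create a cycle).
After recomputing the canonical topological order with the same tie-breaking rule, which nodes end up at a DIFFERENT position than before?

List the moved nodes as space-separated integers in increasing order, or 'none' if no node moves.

Old toposort: [0, 5, 3, 4, 6, 1, 2]
Added edge 0->6
Recompute Kahn (smallest-id tiebreak):
  initial in-degrees: [0, 3, 3, 1, 1, 0, 4]
  ready (indeg=0): [0, 5]
  pop 0: indeg[1]->2; indeg[6]->3 | ready=[5] | order so far=[0]
  pop 5: indeg[3]->0; indeg[4]->0; indeg[6]->2 | ready=[3, 4] | order so far=[0, 5]
  pop 3: indeg[1]->1; indeg[2]->2; indeg[6]->1 | ready=[4] | order so far=[0, 5, 3]
  pop 4: indeg[6]->0 | ready=[6] | order so far=[0, 5, 3, 4]
  pop 6: indeg[1]->0; indeg[2]->1 | ready=[1] | order so far=[0, 5, 3, 4, 6]
  pop 1: indeg[2]->0 | ready=[2] | order so far=[0, 5, 3, 4, 6, 1]
  pop 2: no out-edges | ready=[] | order so far=[0, 5, 3, 4, 6, 1, 2]
New canonical toposort: [0, 5, 3, 4, 6, 1, 2]
Compare positions:
  Node 0: index 0 -> 0 (same)
  Node 1: index 5 -> 5 (same)
  Node 2: index 6 -> 6 (same)
  Node 3: index 2 -> 2 (same)
  Node 4: index 3 -> 3 (same)
  Node 5: index 1 -> 1 (same)
  Node 6: index 4 -> 4 (same)
Nodes that changed position: none

Answer: none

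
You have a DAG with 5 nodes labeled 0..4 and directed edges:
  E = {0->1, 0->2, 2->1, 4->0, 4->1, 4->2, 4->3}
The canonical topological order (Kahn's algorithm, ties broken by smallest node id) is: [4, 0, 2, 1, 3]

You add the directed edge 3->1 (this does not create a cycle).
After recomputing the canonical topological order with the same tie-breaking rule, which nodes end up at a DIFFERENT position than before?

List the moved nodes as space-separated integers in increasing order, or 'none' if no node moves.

Answer: 1 3

Derivation:
Old toposort: [4, 0, 2, 1, 3]
Added edge 3->1
Recompute Kahn (smallest-id tiebreak):
  initial in-degrees: [1, 4, 2, 1, 0]
  ready (indeg=0): [4]
  pop 4: indeg[0]->0; indeg[1]->3; indeg[2]->1; indeg[3]->0 | ready=[0, 3] | order so far=[4]
  pop 0: indeg[1]->2; indeg[2]->0 | ready=[2, 3] | order so far=[4, 0]
  pop 2: indeg[1]->1 | ready=[3] | order so far=[4, 0, 2]
  pop 3: indeg[1]->0 | ready=[1] | order so far=[4, 0, 2, 3]
  pop 1: no out-edges | ready=[] | order so far=[4, 0, 2, 3, 1]
New canonical toposort: [4, 0, 2, 3, 1]
Compare positions:
  Node 0: index 1 -> 1 (same)
  Node 1: index 3 -> 4 (moved)
  Node 2: index 2 -> 2 (same)
  Node 3: index 4 -> 3 (moved)
  Node 4: index 0 -> 0 (same)
Nodes that changed position: 1 3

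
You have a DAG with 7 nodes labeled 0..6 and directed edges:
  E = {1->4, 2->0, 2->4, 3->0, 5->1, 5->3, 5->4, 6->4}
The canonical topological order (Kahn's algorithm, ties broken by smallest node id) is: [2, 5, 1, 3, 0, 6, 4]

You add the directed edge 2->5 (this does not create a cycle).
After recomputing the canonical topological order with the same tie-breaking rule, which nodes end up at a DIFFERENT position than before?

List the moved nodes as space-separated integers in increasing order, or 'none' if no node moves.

Answer: none

Derivation:
Old toposort: [2, 5, 1, 3, 0, 6, 4]
Added edge 2->5
Recompute Kahn (smallest-id tiebreak):
  initial in-degrees: [2, 1, 0, 1, 4, 1, 0]
  ready (indeg=0): [2, 6]
  pop 2: indeg[0]->1; indeg[4]->3; indeg[5]->0 | ready=[5, 6] | order so far=[2]
  pop 5: indeg[1]->0; indeg[3]->0; indeg[4]->2 | ready=[1, 3, 6] | order so far=[2, 5]
  pop 1: indeg[4]->1 | ready=[3, 6] | order so far=[2, 5, 1]
  pop 3: indeg[0]->0 | ready=[0, 6] | order so far=[2, 5, 1, 3]
  pop 0: no out-edges | ready=[6] | order so far=[2, 5, 1, 3, 0]
  pop 6: indeg[4]->0 | ready=[4] | order so far=[2, 5, 1, 3, 0, 6]
  pop 4: no out-edges | ready=[] | order so far=[2, 5, 1, 3, 0, 6, 4]
New canonical toposort: [2, 5, 1, 3, 0, 6, 4]
Compare positions:
  Node 0: index 4 -> 4 (same)
  Node 1: index 2 -> 2 (same)
  Node 2: index 0 -> 0 (same)
  Node 3: index 3 -> 3 (same)
  Node 4: index 6 -> 6 (same)
  Node 5: index 1 -> 1 (same)
  Node 6: index 5 -> 5 (same)
Nodes that changed position: none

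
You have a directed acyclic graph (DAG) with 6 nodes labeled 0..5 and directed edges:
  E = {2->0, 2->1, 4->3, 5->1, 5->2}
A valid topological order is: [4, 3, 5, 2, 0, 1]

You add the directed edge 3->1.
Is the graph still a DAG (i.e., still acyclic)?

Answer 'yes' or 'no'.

Given toposort: [4, 3, 5, 2, 0, 1]
Position of 3: index 1; position of 1: index 5
New edge 3->1: forward
Forward edge: respects the existing order. Still a DAG, same toposort still valid.
Still a DAG? yes

Answer: yes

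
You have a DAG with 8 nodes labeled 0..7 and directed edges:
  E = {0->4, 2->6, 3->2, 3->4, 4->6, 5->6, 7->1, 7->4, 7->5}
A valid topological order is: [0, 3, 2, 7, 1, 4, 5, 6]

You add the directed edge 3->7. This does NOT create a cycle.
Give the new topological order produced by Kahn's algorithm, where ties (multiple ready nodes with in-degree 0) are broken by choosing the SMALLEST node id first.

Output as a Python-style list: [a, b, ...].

Answer: [0, 3, 2, 7, 1, 4, 5, 6]

Derivation:
Old toposort: [0, 3, 2, 7, 1, 4, 5, 6]
Added edge: 3->7
Position of 3 (1) < position of 7 (3). Old order still valid.
Run Kahn's algorithm (break ties by smallest node id):
  initial in-degrees: [0, 1, 1, 0, 3, 1, 3, 1]
  ready (indeg=0): [0, 3]
  pop 0: indeg[4]->2 | ready=[3] | order so far=[0]
  pop 3: indeg[2]->0; indeg[4]->1; indeg[7]->0 | ready=[2, 7] | order so far=[0, 3]
  pop 2: indeg[6]->2 | ready=[7] | order so far=[0, 3, 2]
  pop 7: indeg[1]->0; indeg[4]->0; indeg[5]->0 | ready=[1, 4, 5] | order so far=[0, 3, 2, 7]
  pop 1: no out-edges | ready=[4, 5] | order so far=[0, 3, 2, 7, 1]
  pop 4: indeg[6]->1 | ready=[5] | order so far=[0, 3, 2, 7, 1, 4]
  pop 5: indeg[6]->0 | ready=[6] | order so far=[0, 3, 2, 7, 1, 4, 5]
  pop 6: no out-edges | ready=[] | order so far=[0, 3, 2, 7, 1, 4, 5, 6]
  Result: [0, 3, 2, 7, 1, 4, 5, 6]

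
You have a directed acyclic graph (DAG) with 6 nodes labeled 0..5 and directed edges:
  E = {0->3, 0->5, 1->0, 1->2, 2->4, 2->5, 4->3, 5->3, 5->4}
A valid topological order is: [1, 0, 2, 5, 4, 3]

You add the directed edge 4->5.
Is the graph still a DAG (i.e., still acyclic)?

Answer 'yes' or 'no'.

Given toposort: [1, 0, 2, 5, 4, 3]
Position of 4: index 4; position of 5: index 3
New edge 4->5: backward (u after v in old order)
Backward edge: old toposort is now invalid. Check if this creates a cycle.
Does 5 already reach 4? Reachable from 5: [3, 4, 5]. YES -> cycle!
Still a DAG? no

Answer: no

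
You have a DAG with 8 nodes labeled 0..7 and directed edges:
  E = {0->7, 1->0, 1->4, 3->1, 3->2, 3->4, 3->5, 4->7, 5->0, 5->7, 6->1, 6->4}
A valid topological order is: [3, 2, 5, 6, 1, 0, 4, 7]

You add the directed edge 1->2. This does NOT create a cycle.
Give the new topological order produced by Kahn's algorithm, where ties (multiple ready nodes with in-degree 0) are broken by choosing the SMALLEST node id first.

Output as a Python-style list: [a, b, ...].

Old toposort: [3, 2, 5, 6, 1, 0, 4, 7]
Added edge: 1->2
Position of 1 (4) > position of 2 (1). Must reorder: 1 must now come before 2.
Run Kahn's algorithm (break ties by smallest node id):
  initial in-degrees: [2, 2, 2, 0, 3, 1, 0, 3]
  ready (indeg=0): [3, 6]
  pop 3: indeg[1]->1; indeg[2]->1; indeg[4]->2; indeg[5]->0 | ready=[5, 6] | order so far=[3]
  pop 5: indeg[0]->1; indeg[7]->2 | ready=[6] | order so far=[3, 5]
  pop 6: indeg[1]->0; indeg[4]->1 | ready=[1] | order so far=[3, 5, 6]
  pop 1: indeg[0]->0; indeg[2]->0; indeg[4]->0 | ready=[0, 2, 4] | order so far=[3, 5, 6, 1]
  pop 0: indeg[7]->1 | ready=[2, 4] | order so far=[3, 5, 6, 1, 0]
  pop 2: no out-edges | ready=[4] | order so far=[3, 5, 6, 1, 0, 2]
  pop 4: indeg[7]->0 | ready=[7] | order so far=[3, 5, 6, 1, 0, 2, 4]
  pop 7: no out-edges | ready=[] | order so far=[3, 5, 6, 1, 0, 2, 4, 7]
  Result: [3, 5, 6, 1, 0, 2, 4, 7]

Answer: [3, 5, 6, 1, 0, 2, 4, 7]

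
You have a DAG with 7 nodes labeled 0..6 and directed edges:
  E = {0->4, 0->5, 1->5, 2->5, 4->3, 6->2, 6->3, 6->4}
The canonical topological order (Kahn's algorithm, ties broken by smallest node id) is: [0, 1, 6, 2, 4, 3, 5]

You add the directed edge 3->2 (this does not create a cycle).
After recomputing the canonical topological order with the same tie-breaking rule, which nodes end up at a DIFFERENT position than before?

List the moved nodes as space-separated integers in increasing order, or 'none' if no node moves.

Answer: 2 3 4

Derivation:
Old toposort: [0, 1, 6, 2, 4, 3, 5]
Added edge 3->2
Recompute Kahn (smallest-id tiebreak):
  initial in-degrees: [0, 0, 2, 2, 2, 3, 0]
  ready (indeg=0): [0, 1, 6]
  pop 0: indeg[4]->1; indeg[5]->2 | ready=[1, 6] | order so far=[0]
  pop 1: indeg[5]->1 | ready=[6] | order so far=[0, 1]
  pop 6: indeg[2]->1; indeg[3]->1; indeg[4]->0 | ready=[4] | order so far=[0, 1, 6]
  pop 4: indeg[3]->0 | ready=[3] | order so far=[0, 1, 6, 4]
  pop 3: indeg[2]->0 | ready=[2] | order so far=[0, 1, 6, 4, 3]
  pop 2: indeg[5]->0 | ready=[5] | order so far=[0, 1, 6, 4, 3, 2]
  pop 5: no out-edges | ready=[] | order so far=[0, 1, 6, 4, 3, 2, 5]
New canonical toposort: [0, 1, 6, 4, 3, 2, 5]
Compare positions:
  Node 0: index 0 -> 0 (same)
  Node 1: index 1 -> 1 (same)
  Node 2: index 3 -> 5 (moved)
  Node 3: index 5 -> 4 (moved)
  Node 4: index 4 -> 3 (moved)
  Node 5: index 6 -> 6 (same)
  Node 6: index 2 -> 2 (same)
Nodes that changed position: 2 3 4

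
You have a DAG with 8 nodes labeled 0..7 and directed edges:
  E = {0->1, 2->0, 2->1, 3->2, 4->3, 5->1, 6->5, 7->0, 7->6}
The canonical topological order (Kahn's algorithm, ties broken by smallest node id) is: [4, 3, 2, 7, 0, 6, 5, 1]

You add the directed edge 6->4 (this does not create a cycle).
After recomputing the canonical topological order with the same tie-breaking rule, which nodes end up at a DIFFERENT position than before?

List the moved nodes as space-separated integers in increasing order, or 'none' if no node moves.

Answer: 0 2 3 4 6 7

Derivation:
Old toposort: [4, 3, 2, 7, 0, 6, 5, 1]
Added edge 6->4
Recompute Kahn (smallest-id tiebreak):
  initial in-degrees: [2, 3, 1, 1, 1, 1, 1, 0]
  ready (indeg=0): [7]
  pop 7: indeg[0]->1; indeg[6]->0 | ready=[6] | order so far=[7]
  pop 6: indeg[4]->0; indeg[5]->0 | ready=[4, 5] | order so far=[7, 6]
  pop 4: indeg[3]->0 | ready=[3, 5] | order so far=[7, 6, 4]
  pop 3: indeg[2]->0 | ready=[2, 5] | order so far=[7, 6, 4, 3]
  pop 2: indeg[0]->0; indeg[1]->2 | ready=[0, 5] | order so far=[7, 6, 4, 3, 2]
  pop 0: indeg[1]->1 | ready=[5] | order so far=[7, 6, 4, 3, 2, 0]
  pop 5: indeg[1]->0 | ready=[1] | order so far=[7, 6, 4, 3, 2, 0, 5]
  pop 1: no out-edges | ready=[] | order so far=[7, 6, 4, 3, 2, 0, 5, 1]
New canonical toposort: [7, 6, 4, 3, 2, 0, 5, 1]
Compare positions:
  Node 0: index 4 -> 5 (moved)
  Node 1: index 7 -> 7 (same)
  Node 2: index 2 -> 4 (moved)
  Node 3: index 1 -> 3 (moved)
  Node 4: index 0 -> 2 (moved)
  Node 5: index 6 -> 6 (same)
  Node 6: index 5 -> 1 (moved)
  Node 7: index 3 -> 0 (moved)
Nodes that changed position: 0 2 3 4 6 7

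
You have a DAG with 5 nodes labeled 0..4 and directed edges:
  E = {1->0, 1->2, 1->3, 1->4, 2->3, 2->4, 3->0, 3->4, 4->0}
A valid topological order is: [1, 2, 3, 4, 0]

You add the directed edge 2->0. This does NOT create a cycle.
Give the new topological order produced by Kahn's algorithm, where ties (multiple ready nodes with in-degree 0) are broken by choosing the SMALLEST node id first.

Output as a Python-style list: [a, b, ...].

Old toposort: [1, 2, 3, 4, 0]
Added edge: 2->0
Position of 2 (1) < position of 0 (4). Old order still valid.
Run Kahn's algorithm (break ties by smallest node id):
  initial in-degrees: [4, 0, 1, 2, 3]
  ready (indeg=0): [1]
  pop 1: indeg[0]->3; indeg[2]->0; indeg[3]->1; indeg[4]->2 | ready=[2] | order so far=[1]
  pop 2: indeg[0]->2; indeg[3]->0; indeg[4]->1 | ready=[3] | order so far=[1, 2]
  pop 3: indeg[0]->1; indeg[4]->0 | ready=[4] | order so far=[1, 2, 3]
  pop 4: indeg[0]->0 | ready=[0] | order so far=[1, 2, 3, 4]
  pop 0: no out-edges | ready=[] | order so far=[1, 2, 3, 4, 0]
  Result: [1, 2, 3, 4, 0]

Answer: [1, 2, 3, 4, 0]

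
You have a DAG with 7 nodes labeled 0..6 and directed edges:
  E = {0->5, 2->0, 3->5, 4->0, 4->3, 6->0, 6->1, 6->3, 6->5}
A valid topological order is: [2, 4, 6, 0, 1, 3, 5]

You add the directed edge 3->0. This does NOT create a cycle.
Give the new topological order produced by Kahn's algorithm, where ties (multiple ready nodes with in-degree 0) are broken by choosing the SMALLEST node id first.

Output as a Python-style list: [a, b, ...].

Old toposort: [2, 4, 6, 0, 1, 3, 5]
Added edge: 3->0
Position of 3 (5) > position of 0 (3). Must reorder: 3 must now come before 0.
Run Kahn's algorithm (break ties by smallest node id):
  initial in-degrees: [4, 1, 0, 2, 0, 3, 0]
  ready (indeg=0): [2, 4, 6]
  pop 2: indeg[0]->3 | ready=[4, 6] | order so far=[2]
  pop 4: indeg[0]->2; indeg[3]->1 | ready=[6] | order so far=[2, 4]
  pop 6: indeg[0]->1; indeg[1]->0; indeg[3]->0; indeg[5]->2 | ready=[1, 3] | order so far=[2, 4, 6]
  pop 1: no out-edges | ready=[3] | order so far=[2, 4, 6, 1]
  pop 3: indeg[0]->0; indeg[5]->1 | ready=[0] | order so far=[2, 4, 6, 1, 3]
  pop 0: indeg[5]->0 | ready=[5] | order so far=[2, 4, 6, 1, 3, 0]
  pop 5: no out-edges | ready=[] | order so far=[2, 4, 6, 1, 3, 0, 5]
  Result: [2, 4, 6, 1, 3, 0, 5]

Answer: [2, 4, 6, 1, 3, 0, 5]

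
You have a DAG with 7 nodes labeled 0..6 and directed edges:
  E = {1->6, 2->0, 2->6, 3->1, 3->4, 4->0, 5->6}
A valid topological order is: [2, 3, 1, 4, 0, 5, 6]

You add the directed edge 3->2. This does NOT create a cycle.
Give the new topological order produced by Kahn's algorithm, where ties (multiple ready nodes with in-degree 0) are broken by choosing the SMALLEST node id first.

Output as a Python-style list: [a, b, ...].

Answer: [3, 1, 2, 4, 0, 5, 6]

Derivation:
Old toposort: [2, 3, 1, 4, 0, 5, 6]
Added edge: 3->2
Position of 3 (1) > position of 2 (0). Must reorder: 3 must now come before 2.
Run Kahn's algorithm (break ties by smallest node id):
  initial in-degrees: [2, 1, 1, 0, 1, 0, 3]
  ready (indeg=0): [3, 5]
  pop 3: indeg[1]->0; indeg[2]->0; indeg[4]->0 | ready=[1, 2, 4, 5] | order so far=[3]
  pop 1: indeg[6]->2 | ready=[2, 4, 5] | order so far=[3, 1]
  pop 2: indeg[0]->1; indeg[6]->1 | ready=[4, 5] | order so far=[3, 1, 2]
  pop 4: indeg[0]->0 | ready=[0, 5] | order so far=[3, 1, 2, 4]
  pop 0: no out-edges | ready=[5] | order so far=[3, 1, 2, 4, 0]
  pop 5: indeg[6]->0 | ready=[6] | order so far=[3, 1, 2, 4, 0, 5]
  pop 6: no out-edges | ready=[] | order so far=[3, 1, 2, 4, 0, 5, 6]
  Result: [3, 1, 2, 4, 0, 5, 6]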